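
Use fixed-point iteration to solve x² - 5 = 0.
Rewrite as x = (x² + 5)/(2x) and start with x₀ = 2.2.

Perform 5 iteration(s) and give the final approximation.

Equation: x² - 5 = 0
Fixed-point form: x = (x² + 5)/(2x)
x₀ = 2.2

x_1 = g(2.200000) = 2.236364
x_2 = g(2.236364) = 2.236068
x_3 = g(2.236068) = 2.236068
x_4 = g(2.236068) = 2.236068
x_5 = g(2.236068) = 2.236068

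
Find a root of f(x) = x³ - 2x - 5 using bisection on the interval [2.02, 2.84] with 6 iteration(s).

f(x) = x³ - 2x - 5
Initial interval: [2.02, 2.84]

Iteration 1:
  c_1 = (2.020000 + 2.840000)/2 = 2.430000
  f(c_1) = f(2.430000) = 4.488907
  f(a) × f(c) < 0, new interval: [2.020000, 2.430000]
Iteration 2:
  c_2 = (2.020000 + 2.430000)/2 = 2.225000
  f(c_2) = f(2.225000) = 1.565141
  f(a) × f(c) < 0, new interval: [2.020000, 2.225000]
Iteration 3:
  c_3 = (2.020000 + 2.225000)/2 = 2.122500
  f(c_3) = f(2.122500) = 0.316876
  f(a) × f(c) < 0, new interval: [2.020000, 2.122500]
Iteration 4:
  c_4 = (2.020000 + 2.122500)/2 = 2.071250
  f(c_4) = f(2.071250) = -0.256679
  f(a) × f(c) ≥ 0, new interval: [2.071250, 2.122500]
Iteration 5:
  c_5 = (2.071250 + 2.122500)/2 = 2.096875
  f(c_5) = f(2.096875) = 0.025968
  f(a) × f(c) < 0, new interval: [2.071250, 2.096875]
Iteration 6:
  c_6 = (2.071250 + 2.096875)/2 = 2.084062
  f(c_6) = f(2.084062) = -0.116382
  f(a) × f(c) ≥ 0, new interval: [2.084062, 2.096875]

After 6 iteration(s), the approximation is c_6 = 2.084062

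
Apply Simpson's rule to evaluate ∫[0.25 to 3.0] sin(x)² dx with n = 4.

f(x) = sin(x)²
a = 0.25, b = 3.0, n = 4
h = (b - a)/n = 0.687500

Simpson's rule: (h/3)[f(x₀) + 4f(x₁) + 2f(x₂) + ... + f(xₙ)]

x_0 = 0.2500, f(x_0) = 0.061209, coefficient = 1
x_1 = 0.9375, f(x_1) = 0.649767, coefficient = 4
x_2 = 1.6250, f(x_2) = 0.997065, coefficient = 2
x_3 = 2.3125, f(x_3) = 0.543639, coefficient = 4
x_4 = 3.0000, f(x_4) = 0.019915, coefficient = 1

I ≈ (0.687500/3) × 6.848876 = 1.569534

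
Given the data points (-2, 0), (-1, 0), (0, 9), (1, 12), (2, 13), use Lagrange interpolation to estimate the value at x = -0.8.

Lagrange interpolation formula:
P(x) = Σ yᵢ × Lᵢ(x)
where Lᵢ(x) = Π_{j≠i} (x - xⱼ)/(xᵢ - xⱼ)

L_0(-0.8) = (-0.8 - (-1))/(-2 - (-1)) × (-0.8 - 0)/(-2 - 0) × (-0.8 - 1)/(-2 - 1) × (-0.8 - 2)/(-2 - 2) = -0.033600
L_1(-0.8) = (-0.8 - (-2))/(-1 - (-2)) × (-0.8 - 0)/(-1 - 0) × (-0.8 - 1)/(-1 - 1) × (-0.8 - 2)/(-1 - 2) = 0.806400
L_2(-0.8) = (-0.8 - (-2))/(0 - (-2)) × (-0.8 - (-1))/(0 - (-1)) × (-0.8 - 1)/(0 - 1) × (-0.8 - 2)/(0 - 2) = 0.302400
L_3(-0.8) = (-0.8 - (-2))/(1 - (-2)) × (-0.8 - (-1))/(1 - (-1)) × (-0.8 - 0)/(1 - 0) × (-0.8 - 2)/(1 - 2) = -0.089600
L_4(-0.8) = (-0.8 - (-2))/(2 - (-2)) × (-0.8 - (-1))/(2 - (-1)) × (-0.8 - 0)/(2 - 0) × (-0.8 - 1)/(2 - 1) = 0.014400

P(-0.8) = 0×L_0(-0.8) + 0×L_1(-0.8) + 9×L_2(-0.8) + 12×L_3(-0.8) + 13×L_4(-0.8)
P(-0.8) = 1.833600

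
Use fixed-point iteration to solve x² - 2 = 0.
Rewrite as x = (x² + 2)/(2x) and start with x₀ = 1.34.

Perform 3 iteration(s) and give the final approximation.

Equation: x² - 2 = 0
Fixed-point form: x = (x² + 2)/(2x)
x₀ = 1.34

x_1 = g(1.340000) = 1.416269
x_2 = g(1.416269) = 1.414215
x_3 = g(1.414215) = 1.414214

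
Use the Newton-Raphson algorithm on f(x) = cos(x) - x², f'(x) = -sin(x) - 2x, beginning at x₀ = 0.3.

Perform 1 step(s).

f(x) = cos(x) - x²
f'(x) = -sin(x) - 2x
x₀ = 0.3

Newton-Raphson formula: x_{n+1} = x_n - f(x_n)/f'(x_n)

Iteration 1:
  f(0.300000) = 0.865336
  f'(0.300000) = -0.895520
  x_1 = 0.300000 - 0.865336/(-0.895520) = 1.266295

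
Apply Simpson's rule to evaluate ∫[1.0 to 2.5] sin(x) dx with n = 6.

f(x) = sin(x)
a = 1.0, b = 2.5, n = 6
h = (b - a)/n = 0.250000

Simpson's rule: (h/3)[f(x₀) + 4f(x₁) + 2f(x₂) + ... + f(xₙ)]

x_0 = 1.0000, f(x_0) = 0.841471, coefficient = 1
x_1 = 1.2500, f(x_1) = 0.948985, coefficient = 4
x_2 = 1.5000, f(x_2) = 0.997495, coefficient = 2
x_3 = 1.7500, f(x_3) = 0.983986, coefficient = 4
x_4 = 2.0000, f(x_4) = 0.909297, coefficient = 2
x_5 = 2.2500, f(x_5) = 0.778073, coefficient = 4
x_6 = 2.5000, f(x_6) = 0.598472, coefficient = 1

I ≈ (0.250000/3) × 16.097703 = 1.341475
Exact value: 1.341446
Error: 0.000029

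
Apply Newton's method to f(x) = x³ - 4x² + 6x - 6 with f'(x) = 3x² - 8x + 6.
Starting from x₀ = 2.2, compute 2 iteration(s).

f(x) = x³ - 4x² + 6x - 6
f'(x) = 3x² - 8x + 6
x₀ = 2.2

Newton-Raphson formula: x_{n+1} = x_n - f(x_n)/f'(x_n)

Iteration 1:
  f(2.200000) = -1.512000
  f'(2.200000) = 2.920000
  x_1 = 2.200000 - (-1.512000)/2.920000 = 2.717808
Iteration 2:
  f(2.717808) = 0.835963
  f'(2.717808) = 6.416979
  x_2 = 2.717808 - 0.835963/6.416979 = 2.587535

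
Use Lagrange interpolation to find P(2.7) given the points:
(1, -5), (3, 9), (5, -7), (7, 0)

Lagrange interpolation formula:
P(x) = Σ yᵢ × Lᵢ(x)
where Lᵢ(x) = Π_{j≠i} (x - xⱼ)/(xᵢ - xⱼ)

L_0(2.7) = (2.7 - 3)/(1 - 3) × (2.7 - 5)/(1 - 5) × (2.7 - 7)/(1 - 7) = 0.061812
L_1(2.7) = (2.7 - 1)/(3 - 1) × (2.7 - 5)/(3 - 5) × (2.7 - 7)/(3 - 7) = 1.050812
L_2(2.7) = (2.7 - 1)/(5 - 1) × (2.7 - 3)/(5 - 3) × (2.7 - 7)/(5 - 7) = -0.137062
L_3(2.7) = (2.7 - 1)/(7 - 1) × (2.7 - 3)/(7 - 3) × (2.7 - 5)/(7 - 5) = 0.024437

P(2.7) = (-5)×L_0(2.7) + 9×L_1(2.7) + (-7)×L_2(2.7) + 0×L_3(2.7)
P(2.7) = 10.107687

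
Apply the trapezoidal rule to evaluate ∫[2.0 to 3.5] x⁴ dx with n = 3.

f(x) = x⁴
a = 2.0, b = 3.5, n = 3
h = (b - a)/n = 0.500000

Trapezoidal rule: (h/2)[f(x₀) + 2f(x₁) + 2f(x₂) + ... + f(xₙ)]

x_0 = 2.0000, f(x_0) = 16.000000, coefficient = 1
x_1 = 2.5000, f(x_1) = 39.062500, coefficient = 2
x_2 = 3.0000, f(x_2) = 81.000000, coefficient = 2
x_3 = 3.5000, f(x_3) = 150.062500, coefficient = 1

I ≈ (0.500000/2) × 406.187500 = 101.546875
Exact value: 98.643750
Error: 2.903125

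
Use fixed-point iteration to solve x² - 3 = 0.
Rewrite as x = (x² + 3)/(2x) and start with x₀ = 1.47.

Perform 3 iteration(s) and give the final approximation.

Equation: x² - 3 = 0
Fixed-point form: x = (x² + 3)/(2x)
x₀ = 1.47

x_1 = g(1.470000) = 1.755408
x_2 = g(1.755408) = 1.732206
x_3 = g(1.732206) = 1.732051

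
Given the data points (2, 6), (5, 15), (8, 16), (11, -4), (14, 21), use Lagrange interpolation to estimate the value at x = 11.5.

Lagrange interpolation formula:
P(x) = Σ yᵢ × Lᵢ(x)
where Lᵢ(x) = Π_{j≠i} (x - xⱼ)/(xᵢ - xⱼ)

L_0(11.5) = (11.5 - 5)/(2 - 5) × (11.5 - 8)/(2 - 8) × (11.5 - 11)/(2 - 11) × (11.5 - 14)/(2 - 14) = -0.014628
L_1(11.5) = (11.5 - 2)/(5 - 2) × (11.5 - 8)/(5 - 8) × (11.5 - 11)/(5 - 11) × (11.5 - 14)/(5 - 14) = 0.085520
L_2(11.5) = (11.5 - 2)/(8 - 2) × (11.5 - 5)/(8 - 5) × (11.5 - 11)/(8 - 11) × (11.5 - 14)/(8 - 14) = -0.238233
L_3(11.5) = (11.5 - 2)/(11 - 2) × (11.5 - 5)/(11 - 5) × (11.5 - 8)/(11 - 8) × (11.5 - 14)/(11 - 14) = 1.111754
L_4(11.5) = (11.5 - 2)/(14 - 2) × (11.5 - 5)/(14 - 5) × (11.5 - 8)/(14 - 8) × (11.5 - 11)/(14 - 11) = 0.055588

P(11.5) = 6×L_0(11.5) + 15×L_1(11.5) + 16×L_2(11.5) + (-4)×L_3(11.5) + 21×L_4(11.5)
P(11.5) = -5.896380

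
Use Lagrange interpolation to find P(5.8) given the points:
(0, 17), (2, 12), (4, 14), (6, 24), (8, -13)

Lagrange interpolation formula:
P(x) = Σ yᵢ × Lᵢ(x)
where Lᵢ(x) = Π_{j≠i} (x - xⱼ)/(xᵢ - xⱼ)

L_0(5.8) = (5.8 - 2)/(0 - 2) × (5.8 - 4)/(0 - 4) × (5.8 - 6)/(0 - 6) × (5.8 - 8)/(0 - 8) = 0.007838
L_1(5.8) = (5.8 - 0)/(2 - 0) × (5.8 - 4)/(2 - 4) × (5.8 - 6)/(2 - 6) × (5.8 - 8)/(2 - 8) = -0.047850
L_2(5.8) = (5.8 - 0)/(4 - 0) × (5.8 - 2)/(4 - 2) × (5.8 - 6)/(4 - 6) × (5.8 - 8)/(4 - 8) = 0.151525
L_3(5.8) = (5.8 - 0)/(6 - 0) × (5.8 - 2)/(6 - 2) × (5.8 - 4)/(6 - 4) × (5.8 - 8)/(6 - 8) = 0.909150
L_4(5.8) = (5.8 - 0)/(8 - 0) × (5.8 - 2)/(8 - 2) × (5.8 - 4)/(8 - 4) × (5.8 - 6)/(8 - 6) = -0.020663

P(5.8) = 17×L_0(5.8) + 12×L_1(5.8) + 14×L_2(5.8) + 24×L_3(5.8) + (-13)×L_4(5.8)
P(5.8) = 23.768600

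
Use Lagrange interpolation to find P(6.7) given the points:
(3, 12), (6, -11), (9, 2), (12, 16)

Lagrange interpolation formula:
P(x) = Σ yᵢ × Lᵢ(x)
where Lᵢ(x) = Π_{j≠i} (x - xⱼ)/(xᵢ - xⱼ)

L_0(6.7) = (6.7 - 6)/(3 - 6) × (6.7 - 9)/(3 - 9) × (6.7 - 12)/(3 - 12) = -0.052673
L_1(6.7) = (6.7 - 3)/(6 - 3) × (6.7 - 9)/(6 - 9) × (6.7 - 12)/(6 - 12) = 0.835241
L_2(6.7) = (6.7 - 3)/(9 - 3) × (6.7 - 6)/(9 - 6) × (6.7 - 12)/(9 - 12) = 0.254204
L_3(6.7) = (6.7 - 3)/(12 - 3) × (6.7 - 6)/(12 - 6) × (6.7 - 9)/(12 - 9) = -0.036772

P(6.7) = 12×L_0(6.7) + (-11)×L_1(6.7) + 2×L_2(6.7) + 16×L_3(6.7)
P(6.7) = -9.899660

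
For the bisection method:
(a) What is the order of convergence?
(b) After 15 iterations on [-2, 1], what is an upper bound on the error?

(a) Bisection has linear (order 1) convergence; the error is halved each step.

(b) Error bound = (b-a)/2^n = (1 - (-2))/2^{15}
    = 3/2^{15}

(a) 1 (linear); (b) error ≤ 9.16e-05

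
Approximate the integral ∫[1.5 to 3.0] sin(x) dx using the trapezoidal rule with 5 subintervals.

f(x) = sin(x)
a = 1.5, b = 3.0, n = 5
h = (b - a)/n = 0.300000

Trapezoidal rule: (h/2)[f(x₀) + 2f(x₁) + 2f(x₂) + ... + f(xₙ)]

x_0 = 1.5000, f(x_0) = 0.997495, coefficient = 1
x_1 = 1.8000, f(x_1) = 0.973848, coefficient = 2
x_2 = 2.1000, f(x_2) = 0.863209, coefficient = 2
x_3 = 2.4000, f(x_3) = 0.675463, coefficient = 2
x_4 = 2.7000, f(x_4) = 0.427380, coefficient = 2
x_5 = 3.0000, f(x_5) = 0.141120, coefficient = 1

I ≈ (0.300000/2) × 7.018415 = 1.052762
Exact value: 1.060730
Error: 0.007967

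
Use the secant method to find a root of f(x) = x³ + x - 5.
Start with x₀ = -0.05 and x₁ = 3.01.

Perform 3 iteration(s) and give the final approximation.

f(x) = x³ + x - 5
x₀ = -0.05, x₁ = 3.01

Secant formula: x_{n+1} = x_n - f(x_n)(x_n - x_{n-1})/(f(x_n) - f(x_{n-1}))

Iteration 1:
  f(-0.050000) = -5.050125
  f(3.010000) = 25.280901
  x_2 = 3.010000 - 25.280901×(3.010000 - (-0.050000))/(25.280901 - (-5.050125))
       = 0.459491
Iteration 2:
  f(3.010000) = 25.280901
  f(0.459491) = -4.443496
  x_3 = 0.459491 - (-4.443496)×(0.459491 - 3.010000)/(-4.443496 - 25.280901)
       = 0.840766
Iteration 3:
  f(0.459491) = -4.443496
  f(0.840766) = -3.564907
  x_4 = 0.840766 - (-3.564907)×(0.840766 - 0.459491)/(-3.564907 - (-4.443496))
       = 2.387804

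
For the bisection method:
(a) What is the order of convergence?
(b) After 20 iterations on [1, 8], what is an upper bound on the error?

(a) Bisection has linear (order 1) convergence; the error is halved each step.

(b) Error bound = (b-a)/2^n = (8 - 1)/2^{20}
    = 7/2^{20}

(a) 1 (linear); (b) error ≤ 6.68e-06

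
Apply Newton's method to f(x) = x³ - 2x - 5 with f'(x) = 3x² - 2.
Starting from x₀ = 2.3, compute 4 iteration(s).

f(x) = x³ - 2x - 5
f'(x) = 3x² - 2
x₀ = 2.3

Newton-Raphson formula: x_{n+1} = x_n - f(x_n)/f'(x_n)

Iteration 1:
  f(2.300000) = 2.567000
  f'(2.300000) = 13.870000
  x_1 = 2.300000 - 2.567000/13.870000 = 2.114924
Iteration 2:
  f(2.114924) = 0.230006
  f'(2.114924) = 11.418714
  x_2 = 2.114924 - 0.230006/11.418714 = 2.094781
Iteration 3:
  f(2.094781) = 0.002566
  f'(2.094781) = 11.164327
  x_3 = 2.094781 - 0.002566/11.164327 = 2.094552
Iteration 4:
  f(2.094552) = 0.000000
  f'(2.094552) = 11.161438
  x_4 = 2.094552 - 0.000000/11.161438 = 2.094551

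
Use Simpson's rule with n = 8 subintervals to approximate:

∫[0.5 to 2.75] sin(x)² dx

f(x) = sin(x)²
a = 0.5, b = 2.75, n = 8
h = (b - a)/n = 0.281250

Simpson's rule: (h/3)[f(x₀) + 4f(x₁) + 2f(x₂) + ... + f(xₙ)]

x_0 = 0.5000, f(x_0) = 0.229849, coefficient = 1
x_1 = 0.7812, f(x_1) = 0.495852, coefficient = 4
x_2 = 1.0625, f(x_2) = 0.763133, coefficient = 2
x_3 = 1.3438, f(x_3) = 0.949330, coefficient = 4
x_4 = 1.6250, f(x_4) = 0.997065, coefficient = 2
x_5 = 1.9062, f(x_5) = 0.891629, coefficient = 4
x_6 = 2.1875, f(x_6) = 0.665512, coefficient = 2
x_7 = 2.4688, f(x_7) = 0.388393, coefficient = 4
x_8 = 2.7500, f(x_8) = 0.145665, coefficient = 1

I ≈ (0.281250/3) × 16.127747 = 1.511976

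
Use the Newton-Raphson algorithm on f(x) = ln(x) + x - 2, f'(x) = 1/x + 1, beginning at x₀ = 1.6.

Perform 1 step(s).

f(x) = ln(x) + x - 2
f'(x) = 1/x + 1
x₀ = 1.6

Newton-Raphson formula: x_{n+1} = x_n - f(x_n)/f'(x_n)

Iteration 1:
  f(1.600000) = 0.070004
  f'(1.600000) = 1.625000
  x_1 = 1.600000 - 0.070004/1.625000 = 1.556921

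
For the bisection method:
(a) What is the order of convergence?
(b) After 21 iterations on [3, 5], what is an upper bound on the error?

(a) Bisection has linear (order 1) convergence; the error is halved each step.

(b) Error bound = (b-a)/2^n = (5 - 3)/2^{21}
    = 2/2^{21}

(a) 1 (linear); (b) error ≤ 9.54e-07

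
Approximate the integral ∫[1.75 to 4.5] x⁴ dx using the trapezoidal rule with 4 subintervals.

f(x) = x⁴
a = 1.75, b = 4.5, n = 4
h = (b - a)/n = 0.687500

Trapezoidal rule: (h/2)[f(x₀) + 2f(x₁) + 2f(x₂) + ... + f(xₙ)]

x_0 = 1.7500, f(x_0) = 9.378906, coefficient = 1
x_1 = 2.4375, f(x_1) = 35.300308, coefficient = 2
x_2 = 3.1250, f(x_2) = 95.367432, coefficient = 2
x_3 = 3.8125, f(x_3) = 211.270767, coefficient = 2
x_4 = 4.5000, f(x_4) = 410.062500, coefficient = 1

I ≈ (0.687500/2) × 1103.318420 = 379.265707
Exact value: 365.773633
Error: 13.492074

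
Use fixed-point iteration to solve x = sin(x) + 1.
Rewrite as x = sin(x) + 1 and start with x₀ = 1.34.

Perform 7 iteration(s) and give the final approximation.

Equation: x = sin(x) + 1
Fixed-point form: x = sin(x) + 1
x₀ = 1.34

x_1 = g(1.340000) = 1.973485
x_2 = g(1.973485) = 1.920011
x_3 = g(1.920011) = 1.939642
x_4 = g(1.939642) = 1.932744
x_5 = g(1.932744) = 1.935209
x_6 = g(1.935209) = 1.934333
x_7 = g(1.934333) = 1.934645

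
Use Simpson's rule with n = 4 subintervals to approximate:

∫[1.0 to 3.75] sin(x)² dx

f(x) = sin(x)²
a = 1.0, b = 3.75, n = 4
h = (b - a)/n = 0.687500

Simpson's rule: (h/3)[f(x₀) + 4f(x₁) + 2f(x₂) + ... + f(xₙ)]

x_0 = 1.0000, f(x_0) = 0.708073, coefficient = 1
x_1 = 1.6875, f(x_1) = 0.986442, coefficient = 4
x_2 = 2.3750, f(x_2) = 0.481199, coefficient = 2
x_3 = 3.0625, f(x_3) = 0.006243, coefficient = 4
x_4 = 3.7500, f(x_4) = 0.326682, coefficient = 1

I ≈ (0.687500/3) × 5.967892 = 1.367642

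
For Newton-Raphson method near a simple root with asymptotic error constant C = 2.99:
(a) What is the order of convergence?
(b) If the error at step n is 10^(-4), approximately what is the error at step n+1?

(a) Newton-Raphson has quadratic (order 2) convergence near simple roots.
    This means |e_{n+1}| ≈ C|e_n|².

(b) With |e_n| = 10^(-4) and C = 2.99:
    |e_{n+1}| ≈ 2.99 × (10^(-4))² = 2.99 × 10^(-8)

(a) 2 (quadratic); (b) |e_{n+1}| ≈ 2.990e-08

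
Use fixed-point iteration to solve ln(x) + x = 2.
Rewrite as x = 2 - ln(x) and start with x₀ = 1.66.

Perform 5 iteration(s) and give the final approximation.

Equation: ln(x) + x = 2
Fixed-point form: x = 2 - ln(x)
x₀ = 1.66

x_1 = g(1.660000) = 1.493182
x_2 = g(1.493182) = 1.599090
x_3 = g(1.599090) = 1.530565
x_4 = g(1.530565) = 1.574363
x_5 = g(1.574363) = 1.546149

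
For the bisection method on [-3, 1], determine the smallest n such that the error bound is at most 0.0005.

We need (b-a)/2^n ≤ 0.0005
(1 - (-3))/2^n ≤ 0.0005
4/2^n ≤ 0.0005
2^n ≥ 8000
n ≥ log₂(8000) = 12.97
n ≥ 13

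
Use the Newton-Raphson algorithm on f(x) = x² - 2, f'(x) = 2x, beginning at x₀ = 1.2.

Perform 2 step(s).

f(x) = x² - 2
f'(x) = 2x
x₀ = 1.2

Newton-Raphson formula: x_{n+1} = x_n - f(x_n)/f'(x_n)

Iteration 1:
  f(1.200000) = -0.560000
  f'(1.200000) = 2.400000
  x_1 = 1.200000 - (-0.560000)/2.400000 = 1.433333
Iteration 2:
  f(1.433333) = 0.054444
  f'(1.433333) = 2.866667
  x_2 = 1.433333 - 0.054444/2.866667 = 1.414341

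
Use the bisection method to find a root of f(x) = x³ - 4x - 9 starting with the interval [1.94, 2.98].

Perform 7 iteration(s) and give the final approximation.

f(x) = x³ - 4x - 9
Initial interval: [1.94, 2.98]

Iteration 1:
  c_1 = (1.940000 + 2.980000)/2 = 2.460000
  f(c_1) = f(2.460000) = -3.953064
  f(a) × f(c) ≥ 0, new interval: [2.460000, 2.980000]
Iteration 2:
  c_2 = (2.460000 + 2.980000)/2 = 2.720000
  f(c_2) = f(2.720000) = 0.243648
  f(a) × f(c) < 0, new interval: [2.460000, 2.720000]
Iteration 3:
  c_3 = (2.460000 + 2.720000)/2 = 2.590000
  f(c_3) = f(2.590000) = -1.986021
  f(a) × f(c) ≥ 0, new interval: [2.590000, 2.720000]
Iteration 4:
  c_4 = (2.590000 + 2.720000)/2 = 2.655000
  f(c_4) = f(2.655000) = -0.904839
  f(a) × f(c) ≥ 0, new interval: [2.655000, 2.720000]
Iteration 5:
  c_5 = (2.655000 + 2.720000)/2 = 2.687500
  f(c_5) = f(2.687500) = -0.339111
  f(a) × f(c) ≥ 0, new interval: [2.687500, 2.720000]
Iteration 6:
  c_6 = (2.687500 + 2.720000)/2 = 2.703750
  f(c_6) = f(2.703750) = -0.049874
  f(a) × f(c) ≥ 0, new interval: [2.703750, 2.720000]
Iteration 7:
  c_7 = (2.703750 + 2.720000)/2 = 2.711875
  f(c_7) = f(2.711875) = 0.096350
  f(a) × f(c) < 0, new interval: [2.703750, 2.711875]

After 7 iteration(s), the approximation is c_7 = 2.711875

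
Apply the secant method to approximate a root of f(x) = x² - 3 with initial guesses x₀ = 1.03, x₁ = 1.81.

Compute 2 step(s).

f(x) = x² - 3
x₀ = 1.03, x₁ = 1.81

Secant formula: x_{n+1} = x_n - f(x_n)(x_n - x_{n-1})/(f(x_n) - f(x_{n-1}))

Iteration 1:
  f(1.030000) = -1.939100
  f(1.810000) = 0.276100
  x_2 = 1.810000 - 0.276100×(1.810000 - 1.030000)/(0.276100 - (-1.939100))
       = 1.712782
Iteration 2:
  f(1.810000) = 0.276100
  f(1.712782) = -0.066379
  x_3 = 1.712782 - (-0.066379)×(1.712782 - 1.810000)/(-0.066379 - 0.276100)
       = 1.731624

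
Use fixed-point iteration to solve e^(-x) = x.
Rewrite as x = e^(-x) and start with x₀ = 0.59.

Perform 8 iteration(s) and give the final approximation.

Equation: e^(-x) = x
Fixed-point form: x = e^(-x)
x₀ = 0.59

x_1 = g(0.590000) = 0.554327
x_2 = g(0.554327) = 0.574459
x_3 = g(0.574459) = 0.563010
x_4 = g(0.563010) = 0.569493
x_5 = g(0.569493) = 0.565812
x_6 = g(0.565812) = 0.567899
x_7 = g(0.567899) = 0.566715
x_8 = g(0.566715) = 0.567386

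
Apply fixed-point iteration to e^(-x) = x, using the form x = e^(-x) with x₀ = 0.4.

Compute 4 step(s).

Equation: e^(-x) = x
Fixed-point form: x = e^(-x)
x₀ = 0.4

x_1 = g(0.400000) = 0.670320
x_2 = g(0.670320) = 0.511545
x_3 = g(0.511545) = 0.599569
x_4 = g(0.599569) = 0.549048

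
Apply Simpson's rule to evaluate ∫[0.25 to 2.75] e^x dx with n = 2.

f(x) = e^x
a = 0.25, b = 2.75, n = 2
h = (b - a)/n = 1.250000

Simpson's rule: (h/3)[f(x₀) + 4f(x₁) + 2f(x₂) + ... + f(xₙ)]

x_0 = 0.2500, f(x_0) = 1.284025, coefficient = 1
x_1 = 1.5000, f(x_1) = 4.481689, coefficient = 4
x_2 = 2.7500, f(x_2) = 15.642632, coefficient = 1

I ≈ (1.250000/3) × 34.853414 = 14.522256
Exact value: 14.358606
Error: 0.163649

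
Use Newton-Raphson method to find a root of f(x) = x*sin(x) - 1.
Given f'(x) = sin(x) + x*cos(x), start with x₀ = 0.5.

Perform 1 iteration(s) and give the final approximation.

f(x) = x*sin(x) - 1
f'(x) = sin(x) + x*cos(x)
x₀ = 0.5

Newton-Raphson formula: x_{n+1} = x_n - f(x_n)/f'(x_n)

Iteration 1:
  f(0.500000) = -0.760287
  f'(0.500000) = 0.918217
  x_1 = 0.500000 - (-0.760287)/0.918217 = 1.328004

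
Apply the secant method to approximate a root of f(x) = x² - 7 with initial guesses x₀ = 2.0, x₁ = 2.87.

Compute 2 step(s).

f(x) = x² - 7
x₀ = 2.0, x₁ = 2.87

Secant formula: x_{n+1} = x_n - f(x_n)(x_n - x_{n-1})/(f(x_n) - f(x_{n-1}))

Iteration 1:
  f(2.000000) = -3.000000
  f(2.870000) = 1.236900
  x_2 = 2.870000 - 1.236900×(2.870000 - 2.000000)/(1.236900 - (-3.000000))
       = 2.616016
Iteration 2:
  f(2.870000) = 1.236900
  f(2.616016) = -0.156458
  x_3 = 2.616016 - (-0.156458)×(2.616016 - 2.870000)/(-0.156458 - 1.236900)
       = 2.644536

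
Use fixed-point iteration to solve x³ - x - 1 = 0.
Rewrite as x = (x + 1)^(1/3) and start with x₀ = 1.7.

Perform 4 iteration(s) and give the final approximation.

Equation: x³ - x - 1 = 0
Fixed-point form: x = (x + 1)^(1/3)
x₀ = 1.7

x_1 = g(1.700000) = 1.392477
x_2 = g(1.392477) = 1.337465
x_3 = g(1.337465) = 1.327135
x_4 = g(1.327135) = 1.325177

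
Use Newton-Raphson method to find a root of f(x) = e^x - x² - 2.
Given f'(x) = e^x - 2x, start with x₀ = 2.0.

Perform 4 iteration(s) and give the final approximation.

f(x) = e^x - x² - 2
f'(x) = e^x - 2x
x₀ = 2.0

Newton-Raphson formula: x_{n+1} = x_n - f(x_n)/f'(x_n)

Iteration 1:
  f(2.000000) = 1.389056
  f'(2.000000) = 3.389056
  x_1 = 2.000000 - 1.389056/3.389056 = 1.590135
Iteration 2:
  f(1.590135) = 0.375881
  f'(1.590135) = 1.724140
  x_2 = 1.590135 - 0.375881/1.724140 = 1.372124
Iteration 3:
  f(1.372124) = 0.060994
  f'(1.372124) = 1.199470
  x_3 = 1.372124 - 0.060994/1.199470 = 1.321273
Iteration 4:
  f(1.321273) = 0.002428
  f'(1.321273) = 1.105644
  x_4 = 1.321273 - 0.002428/1.105644 = 1.319077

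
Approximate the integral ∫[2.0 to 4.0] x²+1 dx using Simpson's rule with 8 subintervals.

f(x) = x²+1
a = 2.0, b = 4.0, n = 8
h = (b - a)/n = 0.250000

Simpson's rule: (h/3)[f(x₀) + 4f(x₁) + 2f(x₂) + ... + f(xₙ)]

x_0 = 2.0000, f(x_0) = 5.000000, coefficient = 1
x_1 = 2.2500, f(x_1) = 6.062500, coefficient = 4
x_2 = 2.5000, f(x_2) = 7.250000, coefficient = 2
x_3 = 2.7500, f(x_3) = 8.562500, coefficient = 4
x_4 = 3.0000, f(x_4) = 10.000000, coefficient = 2
x_5 = 3.2500, f(x_5) = 11.562500, coefficient = 4
x_6 = 3.5000, f(x_6) = 13.250000, coefficient = 2
x_7 = 3.7500, f(x_7) = 15.062500, coefficient = 4
x_8 = 4.0000, f(x_8) = 17.000000, coefficient = 1

I ≈ (0.250000/3) × 248.000000 = 20.666667
Exact value: 20.666667
Error: 0.000000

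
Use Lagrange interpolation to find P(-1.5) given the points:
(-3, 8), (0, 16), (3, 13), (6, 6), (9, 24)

Lagrange interpolation formula:
P(x) = Σ yᵢ × Lᵢ(x)
where Lᵢ(x) = Π_{j≠i} (x - xⱼ)/(xᵢ - xⱼ)

L_0(-1.5) = (-1.5 - 0)/(-3 - 0) × (-1.5 - 3)/(-3 - 3) × (-1.5 - 6)/(-3 - 6) × (-1.5 - 9)/(-3 - 9) = 0.273438
L_1(-1.5) = (-1.5 - (-3))/(0 - (-3)) × (-1.5 - 3)/(0 - 3) × (-1.5 - 6)/(0 - 6) × (-1.5 - 9)/(0 - 9) = 1.093750
L_2(-1.5) = (-1.5 - (-3))/(3 - (-3)) × (-1.5 - 0)/(3 - 0) × (-1.5 - 6)/(3 - 6) × (-1.5 - 9)/(3 - 9) = -0.546875
L_3(-1.5) = (-1.5 - (-3))/(6 - (-3)) × (-1.5 - 0)/(6 - 0) × (-1.5 - 3)/(6 - 3) × (-1.5 - 9)/(6 - 9) = 0.218750
L_4(-1.5) = (-1.5 - (-3))/(9 - (-3)) × (-1.5 - 0)/(9 - 0) × (-1.5 - 3)/(9 - 3) × (-1.5 - 6)/(9 - 6) = -0.039062

P(-1.5) = 8×L_0(-1.5) + 16×L_1(-1.5) + 13×L_2(-1.5) + 6×L_3(-1.5) + 24×L_4(-1.5)
P(-1.5) = 12.953125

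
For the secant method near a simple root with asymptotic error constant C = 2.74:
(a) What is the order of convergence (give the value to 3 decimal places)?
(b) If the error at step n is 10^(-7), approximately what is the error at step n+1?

(a) Secant method has superlinear convergence with order φ = (1+√5)/2 ≈ 1.618.
    This means |e_{n+1}| ≈ C|e_n|^1.618.

(b) With |e_n| = 10^(-7) and C = 2.74:
    |e_{n+1}| ≈ 2.74 × (10^(-7))^1.618 = 2.74 × 10^(-11.33)

(a) ≈ 1.618 (golden ratio); (b) |e_{n+1}| ≈ 1.293e-11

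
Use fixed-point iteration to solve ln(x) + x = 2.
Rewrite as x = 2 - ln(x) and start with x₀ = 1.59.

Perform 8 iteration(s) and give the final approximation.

Equation: ln(x) + x = 2
Fixed-point form: x = 2 - ln(x)
x₀ = 1.59

x_1 = g(1.590000) = 1.536266
x_2 = g(1.536266) = 1.570645
x_3 = g(1.570645) = 1.548514
x_4 = g(1.548514) = 1.562705
x_5 = g(1.562705) = 1.553582
x_6 = g(1.553582) = 1.559437
x_7 = g(1.559437) = 1.555675
x_8 = g(1.555675) = 1.558090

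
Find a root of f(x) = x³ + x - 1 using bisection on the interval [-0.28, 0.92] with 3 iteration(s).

f(x) = x³ + x - 1
Initial interval: [-0.28, 0.92]

Iteration 1:
  c_1 = (-0.280000 + 0.920000)/2 = 0.320000
  f(c_1) = f(0.320000) = -0.647232
  f(a) × f(c) ≥ 0, new interval: [0.320000, 0.920000]
Iteration 2:
  c_2 = (0.320000 + 0.920000)/2 = 0.620000
  f(c_2) = f(0.620000) = -0.141672
  f(a) × f(c) ≥ 0, new interval: [0.620000, 0.920000]
Iteration 3:
  c_3 = (0.620000 + 0.920000)/2 = 0.770000
  f(c_3) = f(0.770000) = 0.226533
  f(a) × f(c) < 0, new interval: [0.620000, 0.770000]

After 3 iteration(s), the approximation is c_3 = 0.770000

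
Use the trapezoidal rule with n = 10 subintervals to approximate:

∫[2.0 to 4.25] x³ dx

f(x) = x³
a = 2.0, b = 4.25, n = 10
h = (b - a)/n = 0.225000

Trapezoidal rule: (h/2)[f(x₀) + 2f(x₁) + 2f(x₂) + ... + f(xₙ)]

x_0 = 2.0000, f(x_0) = 8.000000, coefficient = 1
x_1 = 2.2250, f(x_1) = 11.015141, coefficient = 2
x_2 = 2.4500, f(x_2) = 14.706125, coefficient = 2
x_3 = 2.6750, f(x_3) = 19.141297, coefficient = 2
x_4 = 2.9000, f(x_4) = 24.389000, coefficient = 2
x_5 = 3.1250, f(x_5) = 30.517578, coefficient = 2
x_6 = 3.3500, f(x_6) = 37.595375, coefficient = 2
x_7 = 3.5750, f(x_7) = 45.690734, coefficient = 2
x_8 = 3.8000, f(x_8) = 54.872000, coefficient = 2
x_9 = 4.0250, f(x_9) = 65.207516, coefficient = 2
x_10 = 4.2500, f(x_10) = 76.765625, coefficient = 1

I ≈ (0.225000/2) × 691.035156 = 77.741455
Exact value: 77.563477
Error: 0.177979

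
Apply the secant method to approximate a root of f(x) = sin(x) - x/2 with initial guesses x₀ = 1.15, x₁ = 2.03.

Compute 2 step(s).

f(x) = sin(x) - x/2
x₀ = 1.15, x₁ = 2.03

Secant formula: x_{n+1} = x_n - f(x_n)(x_n - x_{n-1})/(f(x_n) - f(x_{n-1}))

Iteration 1:
  f(1.150000) = 0.337764
  f(2.030000) = -0.118594
  x_2 = 2.030000 - (-0.118594)×(2.030000 - 1.150000)/(-0.118594 - 0.337764)
       = 1.801314
Iteration 2:
  f(2.030000) = -0.118594
  f(1.801314) = 0.072892
  x_3 = 1.801314 - 0.072892×(1.801314 - 2.030000)/(0.072892 - (-0.118594))
       = 1.888366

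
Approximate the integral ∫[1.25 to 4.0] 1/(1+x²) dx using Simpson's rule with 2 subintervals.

f(x) = 1/(1+x²)
a = 1.25, b = 4.0, n = 2
h = (b - a)/n = 1.375000

Simpson's rule: (h/3)[f(x₀) + 4f(x₁) + 2f(x₂) + ... + f(xₙ)]

x_0 = 1.2500, f(x_0) = 0.390244, coefficient = 1
x_1 = 2.6250, f(x_1) = 0.126733, coefficient = 4
x_2 = 4.0000, f(x_2) = 0.058824, coefficient = 1

I ≈ (1.375000/3) × 0.955998 = 0.438166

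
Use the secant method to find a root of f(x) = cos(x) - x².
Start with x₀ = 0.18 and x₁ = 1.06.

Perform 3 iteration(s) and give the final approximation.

f(x) = cos(x) - x²
x₀ = 0.18, x₁ = 1.06

Secant formula: x_{n+1} = x_n - f(x_n)(x_n - x_{n-1})/(f(x_n) - f(x_{n-1}))

Iteration 1:
  f(0.180000) = 0.951444
  f(1.060000) = -0.634728
  x_2 = 1.060000 - (-0.634728)×(1.060000 - 0.180000)/(-0.634728 - 0.951444)
       = 0.707856
Iteration 2:
  f(1.060000) = -0.634728
  f(0.707856) = 0.258697
  x_3 = 0.707856 - 0.258697×(0.707856 - 1.060000)/(0.258697 - (-0.634728))
       = 0.809822
Iteration 3:
  f(0.707856) = 0.258697
  f(0.809822) = 0.033816
  x_4 = 0.809822 - 0.033816×(0.809822 - 0.707856)/(0.033816 - 0.258697)
       = 0.825155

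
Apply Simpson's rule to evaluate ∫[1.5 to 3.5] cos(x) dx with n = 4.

f(x) = cos(x)
a = 1.5, b = 3.5, n = 4
h = (b - a)/n = 0.500000

Simpson's rule: (h/3)[f(x₀) + 4f(x₁) + 2f(x₂) + ... + f(xₙ)]

x_0 = 1.5000, f(x_0) = 0.070737, coefficient = 1
x_1 = 2.0000, f(x_1) = -0.416147, coefficient = 4
x_2 = 2.5000, f(x_2) = -0.801144, coefficient = 2
x_3 = 3.0000, f(x_3) = -0.989992, coefficient = 4
x_4 = 3.5000, f(x_4) = -0.936457, coefficient = 1

I ≈ (0.500000/3) × -8.092564 = -1.348761
Exact value: -1.348278
Error: 0.000482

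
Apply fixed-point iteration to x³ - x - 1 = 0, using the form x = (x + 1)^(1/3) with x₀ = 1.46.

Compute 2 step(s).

Equation: x³ - x - 1 = 0
Fixed-point form: x = (x + 1)^(1/3)
x₀ = 1.46

x_1 = g(1.460000) = 1.349931
x_2 = g(1.349931) = 1.329490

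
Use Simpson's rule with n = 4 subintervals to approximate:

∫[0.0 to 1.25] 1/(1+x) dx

f(x) = 1/(1+x)
a = 0.0, b = 1.25, n = 4
h = (b - a)/n = 0.312500

Simpson's rule: (h/3)[f(x₀) + 4f(x₁) + 2f(x₂) + ... + f(xₙ)]

x_0 = 0.0000, f(x_0) = 1.000000, coefficient = 1
x_1 = 0.3125, f(x_1) = 0.761905, coefficient = 4
x_2 = 0.6250, f(x_2) = 0.615385, coefficient = 2
x_3 = 0.9375, f(x_3) = 0.516129, coefficient = 4
x_4 = 1.2500, f(x_4) = 0.444444, coefficient = 1

I ≈ (0.312500/3) × 7.787349 = 0.811182
Exact value: 0.810930
Error: 0.000252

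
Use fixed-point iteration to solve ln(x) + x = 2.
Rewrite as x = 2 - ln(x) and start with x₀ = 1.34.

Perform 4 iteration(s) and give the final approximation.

Equation: ln(x) + x = 2
Fixed-point form: x = 2 - ln(x)
x₀ = 1.34

x_1 = g(1.340000) = 1.707330
x_2 = g(1.707330) = 1.465069
x_3 = g(1.465069) = 1.618098
x_4 = g(1.618098) = 1.518749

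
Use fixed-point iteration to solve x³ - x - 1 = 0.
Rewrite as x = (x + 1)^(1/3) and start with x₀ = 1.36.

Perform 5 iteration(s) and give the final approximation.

Equation: x³ - x - 1 = 0
Fixed-point form: x = (x + 1)^(1/3)
x₀ = 1.36

x_1 = g(1.360000) = 1.331386
x_2 = g(1.331386) = 1.325983
x_3 = g(1.325983) = 1.324958
x_4 = g(1.324958) = 1.324764
x_5 = g(1.324764) = 1.324727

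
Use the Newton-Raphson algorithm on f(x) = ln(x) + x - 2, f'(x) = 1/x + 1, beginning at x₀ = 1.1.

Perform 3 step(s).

f(x) = ln(x) + x - 2
f'(x) = 1/x + 1
x₀ = 1.1

Newton-Raphson formula: x_{n+1} = x_n - f(x_n)/f'(x_n)

Iteration 1:
  f(1.100000) = -0.804690
  f'(1.100000) = 1.909091
  x_1 = 1.100000 - (-0.804690)/1.909091 = 1.521504
Iteration 2:
  f(1.521504) = -0.058796
  f'(1.521504) = 1.657244
  x_2 = 1.521504 - (-0.058796)/1.657244 = 1.556983
Iteration 3:
  f(1.556983) = -0.000268
  f'(1.556983) = 1.642268
  x_3 = 1.556983 - (-0.000268)/1.642268 = 1.557146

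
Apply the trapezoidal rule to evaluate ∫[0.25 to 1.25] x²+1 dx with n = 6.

f(x) = x²+1
a = 0.25, b = 1.25, n = 6
h = (b - a)/n = 0.166667

Trapezoidal rule: (h/2)[f(x₀) + 2f(x₁) + 2f(x₂) + ... + f(xₙ)]

x_0 = 0.2500, f(x_0) = 1.062500, coefficient = 1
x_1 = 0.4167, f(x_1) = 1.173611, coefficient = 2
x_2 = 0.5833, f(x_2) = 1.340278, coefficient = 2
x_3 = 0.7500, f(x_3) = 1.562500, coefficient = 2
x_4 = 0.9167, f(x_4) = 1.840278, coefficient = 2
x_5 = 1.0833, f(x_5) = 2.173611, coefficient = 2
x_6 = 1.2500, f(x_6) = 2.562500, coefficient = 1

I ≈ (0.166667/2) × 19.805556 = 1.650463
Exact value: 1.645833
Error: 0.004630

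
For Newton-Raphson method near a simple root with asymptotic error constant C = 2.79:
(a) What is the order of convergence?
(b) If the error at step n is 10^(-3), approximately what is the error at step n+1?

(a) Newton-Raphson has quadratic (order 2) convergence near simple roots.
    This means |e_{n+1}| ≈ C|e_n|².

(b) With |e_n| = 10^(-3) and C = 2.79:
    |e_{n+1}| ≈ 2.79 × (10^(-3))² = 2.79 × 10^(-6)

(a) 2 (quadratic); (b) |e_{n+1}| ≈ 2.790e-06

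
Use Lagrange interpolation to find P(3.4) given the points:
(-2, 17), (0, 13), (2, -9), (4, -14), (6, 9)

Lagrange interpolation formula:
P(x) = Σ yᵢ × Lᵢ(x)
where Lᵢ(x) = Π_{j≠i} (x - xⱼ)/(xᵢ - xⱼ)

L_0(3.4) = (3.4 - 0)/(-2 - 0) × (3.4 - 2)/(-2 - 2) × (3.4 - 4)/(-2 - 4) × (3.4 - 6)/(-2 - 6) = 0.019338
L_1(3.4) = (3.4 - (-2))/(0 - (-2)) × (3.4 - 2)/(0 - 2) × (3.4 - 4)/(0 - 4) × (3.4 - 6)/(0 - 6) = -0.122850
L_2(3.4) = (3.4 - (-2))/(2 - (-2)) × (3.4 - 0)/(2 - 0) × (3.4 - 4)/(2 - 4) × (3.4 - 6)/(2 - 6) = 0.447525
L_3(3.4) = (3.4 - (-2))/(4 - (-2)) × (3.4 - 0)/(4 - 0) × (3.4 - 2)/(4 - 2) × (3.4 - 6)/(4 - 6) = 0.696150
L_4(3.4) = (3.4 - (-2))/(6 - (-2)) × (3.4 - 0)/(6 - 0) × (3.4 - 2)/(6 - 2) × (3.4 - 4)/(6 - 4) = -0.040163

P(3.4) = 17×L_0(3.4) + 13×L_1(3.4) + (-9)×L_2(3.4) + (-14)×L_3(3.4) + 9×L_4(3.4)
P(3.4) = -15.403600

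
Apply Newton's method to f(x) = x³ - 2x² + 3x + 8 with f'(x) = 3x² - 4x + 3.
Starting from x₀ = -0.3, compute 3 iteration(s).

f(x) = x³ - 2x² + 3x + 8
f'(x) = 3x² - 4x + 3
x₀ = -0.3

Newton-Raphson formula: x_{n+1} = x_n - f(x_n)/f'(x_n)

Iteration 1:
  f(-0.300000) = 6.893000
  f'(-0.300000) = 4.470000
  x_1 = -0.300000 - 6.893000/4.470000 = -1.842058
Iteration 2:
  f(-1.842058) = -10.562963
  f'(-1.842058) = 20.547768
  x_2 = -1.842058 - (-10.562963)/20.547768 = -1.327990
Iteration 3:
  f(-1.327990) = -1.853065
  f'(-1.327990) = 13.602627
  x_3 = -1.327990 - (-1.853065)/13.602627 = -1.191761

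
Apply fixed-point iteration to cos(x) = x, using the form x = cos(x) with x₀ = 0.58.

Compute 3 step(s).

Equation: cos(x) = x
Fixed-point form: x = cos(x)
x₀ = 0.58

x_1 = g(0.580000) = 0.836463
x_2 = g(0.836463) = 0.670093
x_3 = g(0.670093) = 0.783764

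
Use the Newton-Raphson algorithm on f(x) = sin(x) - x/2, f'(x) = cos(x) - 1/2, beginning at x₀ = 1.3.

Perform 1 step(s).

f(x) = sin(x) - x/2
f'(x) = cos(x) - 1/2
x₀ = 1.3

Newton-Raphson formula: x_{n+1} = x_n - f(x_n)/f'(x_n)

Iteration 1:
  f(1.300000) = 0.313558
  f'(1.300000) = -0.232501
  x_1 = 1.300000 - 0.313558/(-0.232501) = 2.648631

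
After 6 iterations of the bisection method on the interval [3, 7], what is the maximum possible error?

Bisection error bound: |error| ≤ (b-a)/2^n
|error| ≤ (7 - 3)/2^6 = 4/2^6
|error| ≤ 0.0625000000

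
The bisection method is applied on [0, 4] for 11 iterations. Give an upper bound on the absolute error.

Bisection error bound: |error| ≤ (b-a)/2^n
|error| ≤ (4 - 0)/2^11 = 4/2^11
|error| ≤ 0.0019531250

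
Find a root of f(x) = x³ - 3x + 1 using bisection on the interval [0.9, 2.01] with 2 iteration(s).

f(x) = x³ - 3x + 1
Initial interval: [0.9, 2.01]

Iteration 1:
  c_1 = (0.900000 + 2.010000)/2 = 1.455000
  f(c_1) = f(1.455000) = -0.284729
  f(a) × f(c) ≥ 0, new interval: [1.455000, 2.010000]
Iteration 2:
  c_2 = (1.455000 + 2.010000)/2 = 1.732500
  f(c_2) = f(1.732500) = 1.002696
  f(a) × f(c) < 0, new interval: [1.455000, 1.732500]

After 2 iteration(s), the approximation is c_2 = 1.732500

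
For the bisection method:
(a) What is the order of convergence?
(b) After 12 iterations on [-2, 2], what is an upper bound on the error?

(a) Bisection has linear (order 1) convergence; the error is halved each step.

(b) Error bound = (b-a)/2^n = (2 - (-2))/2^{12}
    = 4/2^{12}

(a) 1 (linear); (b) error ≤ 9.77e-04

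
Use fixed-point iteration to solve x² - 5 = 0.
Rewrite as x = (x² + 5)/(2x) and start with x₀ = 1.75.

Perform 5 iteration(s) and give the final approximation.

Equation: x² - 5 = 0
Fixed-point form: x = (x² + 5)/(2x)
x₀ = 1.75

x_1 = g(1.750000) = 2.303571
x_2 = g(2.303571) = 2.237057
x_3 = g(2.237057) = 2.236068
x_4 = g(2.236068) = 2.236068
x_5 = g(2.236068) = 2.236068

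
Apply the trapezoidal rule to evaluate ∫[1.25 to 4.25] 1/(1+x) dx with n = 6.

f(x) = 1/(1+x)
a = 1.25, b = 4.25, n = 6
h = (b - a)/n = 0.500000

Trapezoidal rule: (h/2)[f(x₀) + 2f(x₁) + 2f(x₂) + ... + f(xₙ)]

x_0 = 1.2500, f(x_0) = 0.444444, coefficient = 1
x_1 = 1.7500, f(x_1) = 0.363636, coefficient = 2
x_2 = 2.2500, f(x_2) = 0.307692, coefficient = 2
x_3 = 2.7500, f(x_3) = 0.266667, coefficient = 2
x_4 = 3.2500, f(x_4) = 0.235294, coefficient = 2
x_5 = 3.7500, f(x_5) = 0.210526, coefficient = 2
x_6 = 4.2500, f(x_6) = 0.190476, coefficient = 1

I ≈ (0.500000/2) × 3.402552 = 0.850638
Exact value: 0.847298
Error: 0.003340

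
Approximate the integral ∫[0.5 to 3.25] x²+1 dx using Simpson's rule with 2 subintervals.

f(x) = x²+1
a = 0.5, b = 3.25, n = 2
h = (b - a)/n = 1.375000

Simpson's rule: (h/3)[f(x₀) + 4f(x₁) + 2f(x₂) + ... + f(xₙ)]

x_0 = 0.5000, f(x_0) = 1.250000, coefficient = 1
x_1 = 1.8750, f(x_1) = 4.515625, coefficient = 4
x_2 = 3.2500, f(x_2) = 11.562500, coefficient = 1

I ≈ (1.375000/3) × 30.875000 = 14.151042
Exact value: 14.151042
Error: 0.000000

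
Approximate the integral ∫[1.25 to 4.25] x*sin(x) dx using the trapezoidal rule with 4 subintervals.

f(x) = x*sin(x)
a = 1.25, b = 4.25, n = 4
h = (b - a)/n = 0.750000

Trapezoidal rule: (h/2)[f(x₀) + 2f(x₁) + 2f(x₂) + ... + f(xₙ)]

x_0 = 1.2500, f(x_0) = 1.186231, coefficient = 1
x_1 = 2.0000, f(x_1) = 1.818595, coefficient = 2
x_2 = 2.7500, f(x_2) = 1.049568, coefficient = 2
x_3 = 3.5000, f(x_3) = -1.227741, coefficient = 2
x_4 = 4.2500, f(x_4) = -3.803705, coefficient = 1

I ≈ (0.750000/2) × 0.663369 = 0.248763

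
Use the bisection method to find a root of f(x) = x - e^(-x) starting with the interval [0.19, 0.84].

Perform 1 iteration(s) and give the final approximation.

f(x) = x - e^(-x)
Initial interval: [0.19, 0.84]

Iteration 1:
  c_1 = (0.190000 + 0.840000)/2 = 0.515000
  f(c_1) = f(0.515000) = -0.082501
  f(a) × f(c) ≥ 0, new interval: [0.515000, 0.840000]

After 1 iteration(s), the approximation is c_1 = 0.515000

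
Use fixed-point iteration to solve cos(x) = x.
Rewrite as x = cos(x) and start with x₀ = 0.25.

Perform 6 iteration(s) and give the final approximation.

Equation: cos(x) = x
Fixed-point form: x = cos(x)
x₀ = 0.25

x_1 = g(0.250000) = 0.968912
x_2 = g(0.968912) = 0.566196
x_3 = g(0.566196) = 0.843947
x_4 = g(0.843947) = 0.664518
x_5 = g(0.664518) = 0.787214
x_6 = g(0.787214) = 0.705822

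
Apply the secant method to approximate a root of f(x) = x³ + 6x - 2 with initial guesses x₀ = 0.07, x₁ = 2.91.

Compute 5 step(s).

f(x) = x³ + 6x - 2
x₀ = 0.07, x₁ = 2.91

Secant formula: x_{n+1} = x_n - f(x_n)(x_n - x_{n-1})/(f(x_n) - f(x_{n-1}))

Iteration 1:
  f(0.070000) = -1.579657
  f(2.910000) = 40.102171
  x_2 = 2.910000 - 40.102171×(2.910000 - 0.070000)/(40.102171 - (-1.579657))
       = 0.177630
Iteration 2:
  f(2.910000) = 40.102171
  f(0.177630) = -0.928614
  x_3 = 0.177630 - (-0.928614)×(0.177630 - 2.910000)/(-0.928614 - 40.102171)
       = 0.239470
Iteration 3:
  f(0.177630) = -0.928614
  f(0.239470) = -0.549450
  x_4 = 0.239470 - (-0.549450)×(0.239470 - 0.177630)/(-0.549450 - (-0.928614))
       = 0.329082
Iteration 4:
  f(0.239470) = -0.549450
  f(0.329082) = 0.010127
  x_5 = 0.329082 - 0.010127×(0.329082 - 0.239470)/(0.010127 - (-0.549450))
       = 0.327460
Iteration 5:
  f(0.329082) = 0.010127
  f(0.327460) = -0.000128
  x_6 = 0.327460 - (-0.000128)×(0.327460 - 0.329082)/(-0.000128 - 0.010127)
       = 0.327480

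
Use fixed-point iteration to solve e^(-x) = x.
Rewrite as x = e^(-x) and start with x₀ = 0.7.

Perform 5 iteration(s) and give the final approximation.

Equation: e^(-x) = x
Fixed-point form: x = e^(-x)
x₀ = 0.7

x_1 = g(0.700000) = 0.496585
x_2 = g(0.496585) = 0.608605
x_3 = g(0.608605) = 0.544109
x_4 = g(0.544109) = 0.580359
x_5 = g(0.580359) = 0.559698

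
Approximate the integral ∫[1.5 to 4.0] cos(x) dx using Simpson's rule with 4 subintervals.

f(x) = cos(x)
a = 1.5, b = 4.0, n = 4
h = (b - a)/n = 0.625000

Simpson's rule: (h/3)[f(x₀) + 4f(x₁) + 2f(x₂) + ... + f(xₙ)]

x_0 = 1.5000, f(x_0) = 0.070737, coefficient = 1
x_1 = 2.1250, f(x_1) = -0.526266, coefficient = 4
x_2 = 2.7500, f(x_2) = -0.924302, coefficient = 2
x_3 = 3.3750, f(x_3) = -0.972884, coefficient = 4
x_4 = 4.0000, f(x_4) = -0.653644, coefficient = 1

I ≈ (0.625000/3) × -8.428112 = -1.755857
Exact value: -1.754297
Error: 0.001559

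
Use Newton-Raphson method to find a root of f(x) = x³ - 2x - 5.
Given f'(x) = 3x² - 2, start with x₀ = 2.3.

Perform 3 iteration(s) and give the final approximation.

f(x) = x³ - 2x - 5
f'(x) = 3x² - 2
x₀ = 2.3

Newton-Raphson formula: x_{n+1} = x_n - f(x_n)/f'(x_n)

Iteration 1:
  f(2.300000) = 2.567000
  f'(2.300000) = 13.870000
  x_1 = 2.300000 - 2.567000/13.870000 = 2.114924
Iteration 2:
  f(2.114924) = 0.230006
  f'(2.114924) = 11.418714
  x_2 = 2.114924 - 0.230006/11.418714 = 2.094781
Iteration 3:
  f(2.094781) = 0.002566
  f'(2.094781) = 11.164327
  x_3 = 2.094781 - 0.002566/11.164327 = 2.094552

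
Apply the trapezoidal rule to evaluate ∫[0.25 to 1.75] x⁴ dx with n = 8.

f(x) = x⁴
a = 0.25, b = 1.75, n = 8
h = (b - a)/n = 0.187500

Trapezoidal rule: (h/2)[f(x₀) + 2f(x₁) + 2f(x₂) + ... + f(xₙ)]

x_0 = 0.2500, f(x_0) = 0.003906, coefficient = 1
x_1 = 0.4375, f(x_1) = 0.036636, coefficient = 2
x_2 = 0.6250, f(x_2) = 0.152588, coefficient = 2
x_3 = 0.8125, f(x_3) = 0.435806, coefficient = 2
x_4 = 1.0000, f(x_4) = 1.000000, coefficient = 2
x_5 = 1.1875, f(x_5) = 1.988541, coefficient = 2
x_6 = 1.3750, f(x_6) = 3.574463, coefficient = 2
x_7 = 1.5625, f(x_7) = 5.960464, coefficient = 2
x_8 = 1.7500, f(x_8) = 9.378906, coefficient = 1

I ≈ (0.187500/2) × 35.679810 = 3.344982
Exact value: 3.282422
Error: 0.062560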